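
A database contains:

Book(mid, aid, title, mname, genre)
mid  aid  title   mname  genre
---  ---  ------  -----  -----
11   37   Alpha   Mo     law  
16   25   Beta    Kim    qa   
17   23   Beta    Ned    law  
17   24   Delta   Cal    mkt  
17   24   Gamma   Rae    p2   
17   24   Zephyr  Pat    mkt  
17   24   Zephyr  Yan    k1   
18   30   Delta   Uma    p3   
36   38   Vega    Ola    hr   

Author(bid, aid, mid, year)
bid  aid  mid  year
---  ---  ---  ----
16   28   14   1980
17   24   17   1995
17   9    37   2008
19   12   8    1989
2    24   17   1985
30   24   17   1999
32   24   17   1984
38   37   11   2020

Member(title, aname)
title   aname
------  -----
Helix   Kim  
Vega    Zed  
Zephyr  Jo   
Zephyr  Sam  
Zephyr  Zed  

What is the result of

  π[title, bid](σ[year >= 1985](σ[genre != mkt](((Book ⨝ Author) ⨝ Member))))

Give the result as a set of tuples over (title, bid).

Natural join on mid, aid: {(11, 37, Alpha, Mo, law, 38, 2020), (17, 24, Delta, Cal, mkt, 17, 1995), (17, 24, Delta, Cal, mkt, 2, 1985), (17, 24, Delta, Cal, mkt, 30, 1999), (17, 24, Delta, Cal, mkt, 32, 1984), (17, 24, Gamma, Rae, p2, 17, 1995), (17, 24, Gamma, Rae, p2, 2, 1985), (17, 24, Gamma, Rae, p2, 30, 1999), (17, 24, Gamma, Rae, p2, 32, 1984), (17, 24, Zephyr, Pat, mkt, 17, 1995), (17, 24, Zephyr, Pat, mkt, 2, 1985), (17, 24, Zephyr, Pat, mkt, 30, 1999), (17, 24, Zephyr, Pat, mkt, 32, 1984), (17, 24, Zephyr, Yan, k1, 17, 1995), (17, 24, Zephyr, Yan, k1, 2, 1985), (17, 24, Zephyr, Yan, k1, 30, 1999), (17, 24, Zephyr, Yan, k1, 32, 1984)}
Natural join on title: {(17, 24, Zephyr, Pat, mkt, 17, 1995, Jo), (17, 24, Zephyr, Pat, mkt, 17, 1995, Sam), (17, 24, Zephyr, Pat, mkt, 17, 1995, Zed), (17, 24, Zephyr, Pat, mkt, 2, 1985, Jo), (17, 24, Zephyr, Pat, mkt, 2, 1985, Sam), (17, 24, Zephyr, Pat, mkt, 2, 1985, Zed), (17, 24, Zephyr, Pat, mkt, 30, 1999, Jo), (17, 24, Zephyr, Pat, mkt, 30, 1999, Sam), (17, 24, Zephyr, Pat, mkt, 30, 1999, Zed), (17, 24, Zephyr, Pat, mkt, 32, 1984, Jo), (17, 24, Zephyr, Pat, mkt, 32, 1984, Sam), (17, 24, Zephyr, Pat, mkt, 32, 1984, Zed), (17, 24, Zephyr, Yan, k1, 17, 1995, Jo), (17, 24, Zephyr, Yan, k1, 17, 1995, Sam), (17, 24, Zephyr, Yan, k1, 17, 1995, Zed), (17, 24, Zephyr, Yan, k1, 2, 1985, Jo), (17, 24, Zephyr, Yan, k1, 2, 1985, Sam), (17, 24, Zephyr, Yan, k1, 2, 1985, Zed), (17, 24, Zephyr, Yan, k1, 30, 1999, Jo), (17, 24, Zephyr, Yan, k1, 30, 1999, Sam), (17, 24, Zephyr, Yan, k1, 30, 1999, Zed), (17, 24, Zephyr, Yan, k1, 32, 1984, Jo), (17, 24, Zephyr, Yan, k1, 32, 1984, Sam), (17, 24, Zephyr, Yan, k1, 32, 1984, Zed)}
σ[genre != mkt]: keep tuples satisfying genre != mkt → {(17, 24, Zephyr, Yan, k1, 17, 1995, Jo), (17, 24, Zephyr, Yan, k1, 17, 1995, Sam), (17, 24, Zephyr, Yan, k1, 17, 1995, Zed), (17, 24, Zephyr, Yan, k1, 2, 1985, Jo), (17, 24, Zephyr, Yan, k1, 2, 1985, Sam), (17, 24, Zephyr, Yan, k1, 2, 1985, Zed), (17, 24, Zephyr, Yan, k1, 30, 1999, Jo), (17, 24, Zephyr, Yan, k1, 30, 1999, Sam), (17, 24, Zephyr, Yan, k1, 30, 1999, Zed), (17, 24, Zephyr, Yan, k1, 32, 1984, Jo), (17, 24, Zephyr, Yan, k1, 32, 1984, Sam), (17, 24, Zephyr, Yan, k1, 32, 1984, Zed)}
σ[year >= 1985]: keep tuples satisfying year >= 1985 → {(17, 24, Zephyr, Yan, k1, 17, 1995, Jo), (17, 24, Zephyr, Yan, k1, 17, 1995, Sam), (17, 24, Zephyr, Yan, k1, 17, 1995, Zed), (17, 24, Zephyr, Yan, k1, 2, 1985, Jo), (17, 24, Zephyr, Yan, k1, 2, 1985, Sam), (17, 24, Zephyr, Yan, k1, 2, 1985, Zed), (17, 24, Zephyr, Yan, k1, 30, 1999, Jo), (17, 24, Zephyr, Yan, k1, 30, 1999, Sam), (17, 24, Zephyr, Yan, k1, 30, 1999, Zed)}
π_{title, bid} gives {(Zephyr, 17), (Zephyr, 2), (Zephyr, 30)} (6 duplicate(s) eliminated).

{(Zephyr, 17), (Zephyr, 2), (Zephyr, 30)}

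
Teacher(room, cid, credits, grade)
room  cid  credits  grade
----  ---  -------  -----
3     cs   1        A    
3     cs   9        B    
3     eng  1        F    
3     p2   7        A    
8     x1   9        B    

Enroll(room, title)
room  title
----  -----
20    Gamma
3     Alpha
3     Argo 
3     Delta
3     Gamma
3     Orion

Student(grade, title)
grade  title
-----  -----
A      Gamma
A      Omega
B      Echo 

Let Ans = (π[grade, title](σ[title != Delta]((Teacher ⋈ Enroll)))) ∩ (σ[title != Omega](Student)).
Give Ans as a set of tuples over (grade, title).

Teacher ⋈ Enroll (natural join on room): {(3, cs, 1, A, Alpha), (3, cs, 1, A, Argo), (3, cs, 1, A, Delta), (3, cs, 1, A, Gamma), (3, cs, 1, A, Orion), (3, cs, 9, B, Alpha), (3, cs, 9, B, Argo), (3, cs, 9, B, Delta), (3, cs, 9, B, Gamma), (3, cs, 9, B, Orion), (3, eng, 1, F, Alpha), (3, eng, 1, F, Argo), (3, eng, 1, F, Delta), (3, eng, 1, F, Gamma), (3, eng, 1, F, Orion), (3, p2, 7, A, Alpha), (3, p2, 7, A, Argo), (3, p2, 7, A, Delta), (3, p2, 7, A, Gamma), (3, p2, 7, A, Orion)}
Apply σ_{title != Delta}; surviving tuples: {(3, cs, 1, A, Alpha), (3, cs, 1, A, Argo), (3, cs, 1, A, Gamma), (3, cs, 1, A, Orion), (3, cs, 9, B, Alpha), (3, cs, 9, B, Argo), (3, cs, 9, B, Gamma), (3, cs, 9, B, Orion), (3, eng, 1, F, Alpha), (3, eng, 1, F, Argo), (3, eng, 1, F, Gamma), (3, eng, 1, F, Orion), (3, p2, 7, A, Alpha), (3, p2, 7, A, Argo), (3, p2, 7, A, Gamma), (3, p2, 7, A, Orion)}
Projecting to grade, title (4 duplicate(s) eliminated): {(A, Alpha), (A, Argo), (A, Gamma), (A, Orion), (B, Alpha), (B, Argo), (B, Gamma), (B, Orion), (F, Alpha), (F, Argo), (F, Gamma), (F, Orion)}
Apply σ_{title != Omega}; surviving tuples: {(A, Gamma), (B, Echo)}
Taking the intersection: {(A, Gamma)}

{(A, Gamma)}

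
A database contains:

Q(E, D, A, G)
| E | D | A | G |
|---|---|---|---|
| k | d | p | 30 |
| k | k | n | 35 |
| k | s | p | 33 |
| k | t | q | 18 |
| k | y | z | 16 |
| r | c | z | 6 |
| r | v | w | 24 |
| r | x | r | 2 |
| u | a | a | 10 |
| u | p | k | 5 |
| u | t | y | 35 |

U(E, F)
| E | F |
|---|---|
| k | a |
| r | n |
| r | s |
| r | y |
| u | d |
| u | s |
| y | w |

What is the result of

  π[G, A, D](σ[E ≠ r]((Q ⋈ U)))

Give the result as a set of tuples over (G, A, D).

Q ⋈ U (natural join on E): {(k, d, p, 30, a), (k, k, n, 35, a), (k, s, p, 33, a), (k, t, q, 18, a), (k, y, z, 16, a), (r, c, z, 6, n), (r, c, z, 6, s), (r, c, z, 6, y), (r, v, w, 24, n), (r, v, w, 24, s), (r, v, w, 24, y), (r, x, r, 2, n), (r, x, r, 2, s), (r, x, r, 2, y), (u, a, a, 10, d), (u, a, a, 10, s), (u, p, k, 5, d), (u, p, k, 5, s), (u, t, y, 35, d), (u, t, y, 35, s)}
Selection E ≠ r: {(k, d, p, 30, a), (k, k, n, 35, a), (k, s, p, 33, a), (k, t, q, 18, a), (k, y, z, 16, a), (u, a, a, 10, d), (u, a, a, 10, s), (u, p, k, 5, d), (u, p, k, 5, s), (u, t, y, 35, d), (u, t, y, 35, s)}
Projecting to G, A, D (3 duplicate(s) eliminated): {(10, a, a), (16, z, y), (18, q, t), (30, p, d), (33, p, s), (35, n, k), (35, y, t), (5, k, p)}

{(10, a, a), (16, z, y), (18, q, t), (30, p, d), (33, p, s), (35, n, k), (35, y, t), (5, k, p)}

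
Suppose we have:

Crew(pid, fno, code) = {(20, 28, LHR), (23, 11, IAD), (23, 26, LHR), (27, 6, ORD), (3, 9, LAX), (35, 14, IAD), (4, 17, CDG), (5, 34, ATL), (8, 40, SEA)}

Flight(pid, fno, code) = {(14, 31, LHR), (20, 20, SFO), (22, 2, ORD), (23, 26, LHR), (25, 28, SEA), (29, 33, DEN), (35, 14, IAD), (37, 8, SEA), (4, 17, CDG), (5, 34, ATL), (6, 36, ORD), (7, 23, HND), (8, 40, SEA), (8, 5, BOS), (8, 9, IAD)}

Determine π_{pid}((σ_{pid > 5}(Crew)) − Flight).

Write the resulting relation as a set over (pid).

σ[pid > 5]: keep tuples satisfying pid > 5 → {(20, 28, LHR), (23, 11, IAD), (23, 26, LHR), (27, 6, ORD), (35, 14, IAD), (8, 40, SEA)}
Difference: {(20, 28, LHR), (23, 11, IAD), (23, 26, LHR), (27, 6, ORD), (35, 14, IAD), (8, 40, SEA)} with {(14, 31, LHR), (20, 20, SFO), (22, 2, ORD), (23, 26, LHR), (25, 28, SEA), (29, 33, DEN), (35, 14, IAD), (37, 8, SEA), (4, 17, CDG), (5, 34, ATL), (6, 36, ORD), (7, 23, HND), (8, 40, SEA), (8, 5, BOS), (8, 9, IAD)} → {(20, 28, LHR), (23, 11, IAD), (27, 6, ORD)}
π[pid]: project onto (pid) → {20, 23, 27}

{20, 23, 27}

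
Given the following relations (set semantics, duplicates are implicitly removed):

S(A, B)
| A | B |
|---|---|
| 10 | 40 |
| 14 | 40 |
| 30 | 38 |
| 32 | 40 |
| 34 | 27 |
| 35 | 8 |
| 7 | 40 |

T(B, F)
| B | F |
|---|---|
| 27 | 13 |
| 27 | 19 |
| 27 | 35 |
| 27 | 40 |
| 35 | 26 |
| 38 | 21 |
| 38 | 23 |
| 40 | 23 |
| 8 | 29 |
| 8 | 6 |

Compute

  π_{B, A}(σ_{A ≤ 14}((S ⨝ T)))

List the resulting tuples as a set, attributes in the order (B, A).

Natural join on B: {(10, 40, 23), (14, 40, 23), (30, 38, 21), (30, 38, 23), (32, 40, 23), (34, 27, 13), (34, 27, 19), (34, 27, 35), (34, 27, 40), (35, 8, 29), (35, 8, 6), (7, 40, 23)}
Apply σ_{A ≤ 14}; surviving tuples: {(10, 40, 23), (14, 40, 23), (7, 40, 23)}
π[B, A]: project onto (B, A) → {(40, 10), (40, 14), (40, 7)}

{(40, 10), (40, 14), (40, 7)}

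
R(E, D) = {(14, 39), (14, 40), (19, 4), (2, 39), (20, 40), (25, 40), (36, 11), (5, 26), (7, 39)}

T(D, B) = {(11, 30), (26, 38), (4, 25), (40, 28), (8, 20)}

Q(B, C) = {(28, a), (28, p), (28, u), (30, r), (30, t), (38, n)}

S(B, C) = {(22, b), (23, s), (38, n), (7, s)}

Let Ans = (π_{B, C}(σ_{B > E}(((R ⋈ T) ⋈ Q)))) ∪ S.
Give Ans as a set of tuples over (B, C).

{(22, b), (23, s), (28, a), (28, p), (28, u), (38, n), (7, s)}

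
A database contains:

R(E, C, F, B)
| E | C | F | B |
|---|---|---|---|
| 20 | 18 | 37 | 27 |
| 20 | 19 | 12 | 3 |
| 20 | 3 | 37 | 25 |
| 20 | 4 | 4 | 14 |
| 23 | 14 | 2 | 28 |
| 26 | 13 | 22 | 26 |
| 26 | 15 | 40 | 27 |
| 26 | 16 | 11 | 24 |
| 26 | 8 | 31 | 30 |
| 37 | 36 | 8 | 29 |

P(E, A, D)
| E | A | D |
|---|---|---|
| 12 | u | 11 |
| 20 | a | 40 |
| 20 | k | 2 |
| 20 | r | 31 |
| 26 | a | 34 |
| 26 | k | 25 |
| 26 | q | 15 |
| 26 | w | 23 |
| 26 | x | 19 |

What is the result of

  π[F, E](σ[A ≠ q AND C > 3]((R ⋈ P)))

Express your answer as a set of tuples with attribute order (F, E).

Natural join on E: {(20, 18, 37, 27, a, 40), (20, 18, 37, 27, k, 2), (20, 18, 37, 27, r, 31), (20, 19, 12, 3, a, 40), (20, 19, 12, 3, k, 2), (20, 19, 12, 3, r, 31), (20, 3, 37, 25, a, 40), (20, 3, 37, 25, k, 2), (20, 3, 37, 25, r, 31), (20, 4, 4, 14, a, 40), (20, 4, 4, 14, k, 2), (20, 4, 4, 14, r, 31), (26, 13, 22, 26, a, 34), (26, 13, 22, 26, k, 25), (26, 13, 22, 26, q, 15), (26, 13, 22, 26, w, 23), (26, 13, 22, 26, x, 19), (26, 15, 40, 27, a, 34), (26, 15, 40, 27, k, 25), (26, 15, 40, 27, q, 15), (26, 15, 40, 27, w, 23), (26, 15, 40, 27, x, 19), (26, 16, 11, 24, a, 34), (26, 16, 11, 24, k, 25), (26, 16, 11, 24, q, 15), (26, 16, 11, 24, w, 23), (26, 16, 11, 24, x, 19), (26, 8, 31, 30, a, 34), (26, 8, 31, 30, k, 25), (26, 8, 31, 30, q, 15), (26, 8, 31, 30, w, 23), (26, 8, 31, 30, x, 19)}
σ[A ≠ q AND C > 3]: keep tuples satisfying A ≠ q AND C > 3 → {(20, 18, 37, 27, a, 40), (20, 18, 37, 27, k, 2), (20, 18, 37, 27, r, 31), (20, 19, 12, 3, a, 40), (20, 19, 12, 3, k, 2), (20, 19, 12, 3, r, 31), (20, 4, 4, 14, a, 40), (20, 4, 4, 14, k, 2), (20, 4, 4, 14, r, 31), (26, 13, 22, 26, a, 34), (26, 13, 22, 26, k, 25), (26, 13, 22, 26, w, 23), (26, 13, 22, 26, x, 19), (26, 15, 40, 27, a, 34), (26, 15, 40, 27, k, 25), (26, 15, 40, 27, w, 23), (26, 15, 40, 27, x, 19), (26, 16, 11, 24, a, 34), (26, 16, 11, 24, k, 25), (26, 16, 11, 24, w, 23), (26, 16, 11, 24, x, 19), (26, 8, 31, 30, a, 34), (26, 8, 31, 30, k, 25), (26, 8, 31, 30, w, 23), (26, 8, 31, 30, x, 19)}
Projecting to F, E (18 duplicate(s) eliminated): {(11, 26), (12, 20), (22, 26), (31, 26), (37, 20), (4, 20), (40, 26)}

{(11, 26), (12, 20), (22, 26), (31, 26), (37, 20), (4, 20), (40, 26)}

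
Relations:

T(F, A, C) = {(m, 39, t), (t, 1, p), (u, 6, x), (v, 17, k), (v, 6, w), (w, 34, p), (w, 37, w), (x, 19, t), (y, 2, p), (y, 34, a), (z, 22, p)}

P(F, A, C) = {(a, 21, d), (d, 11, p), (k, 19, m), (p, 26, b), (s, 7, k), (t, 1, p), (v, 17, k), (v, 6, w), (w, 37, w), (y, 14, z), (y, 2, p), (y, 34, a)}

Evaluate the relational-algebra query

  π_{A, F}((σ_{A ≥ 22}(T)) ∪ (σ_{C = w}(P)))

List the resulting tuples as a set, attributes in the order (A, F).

Apply σ_{A ≥ 22}; surviving tuples: {(m, 39, t), (w, 34, p), (w, 37, w), (y, 34, a), (z, 22, p)}
Apply σ_{C = w}; surviving tuples: {(v, 6, w), (w, 37, w)}
Set union of the two operands is {(m, 39, t), (v, 6, w), (w, 34, p), (w, 37, w), (y, 34, a), (z, 22, p)}.
π_{A, F} gives {(22, z), (34, w), (34, y), (37, w), (39, m), (6, v)}.

{(22, z), (34, w), (34, y), (37, w), (39, m), (6, v)}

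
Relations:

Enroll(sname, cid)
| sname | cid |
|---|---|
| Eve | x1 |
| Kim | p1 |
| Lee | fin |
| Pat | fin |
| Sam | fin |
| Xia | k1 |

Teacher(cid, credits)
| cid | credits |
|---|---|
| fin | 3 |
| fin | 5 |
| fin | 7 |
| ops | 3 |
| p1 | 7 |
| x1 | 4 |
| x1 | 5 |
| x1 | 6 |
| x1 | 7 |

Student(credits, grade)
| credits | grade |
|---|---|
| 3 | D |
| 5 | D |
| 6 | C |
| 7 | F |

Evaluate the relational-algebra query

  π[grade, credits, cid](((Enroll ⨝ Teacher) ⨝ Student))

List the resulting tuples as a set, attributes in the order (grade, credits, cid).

{(C, 6, x1), (D, 3, fin), (D, 5, fin), (D, 5, x1), (F, 7, fin), (F, 7, p1), (F, 7, x1)}

Natural join on cid: {(Eve, x1, 4), (Eve, x1, 5), (Eve, x1, 6), (Eve, x1, 7), (Kim, p1, 7), (Lee, fin, 3), (Lee, fin, 5), (Lee, fin, 7), (Pat, fin, 3), (Pat, fin, 5), (Pat, fin, 7), (Sam, fin, 3), (Sam, fin, 5), (Sam, fin, 7)}
Natural join on credits: {(Eve, x1, 5, D), (Eve, x1, 6, C), (Eve, x1, 7, F), (Kim, p1, 7, F), (Lee, fin, 3, D), (Lee, fin, 5, D), (Lee, fin, 7, F), (Pat, fin, 3, D), (Pat, fin, 5, D), (Pat, fin, 7, F), (Sam, fin, 3, D), (Sam, fin, 5, D), (Sam, fin, 7, F)}
Projecting to grade, credits, cid (6 duplicate(s) eliminated): {(C, 6, x1), (D, 3, fin), (D, 5, fin), (D, 5, x1), (F, 7, fin), (F, 7, p1), (F, 7, x1)}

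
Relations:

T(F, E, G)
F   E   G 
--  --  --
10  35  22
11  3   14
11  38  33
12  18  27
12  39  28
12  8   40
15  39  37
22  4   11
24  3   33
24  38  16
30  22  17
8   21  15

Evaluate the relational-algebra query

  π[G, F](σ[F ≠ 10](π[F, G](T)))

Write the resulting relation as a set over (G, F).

{(11, 22), (14, 11), (15, 8), (16, 24), (17, 30), (27, 12), (28, 12), (33, 11), (33, 24), (37, 15), (40, 12)}

π[F, G]: project onto (F, G) → {(10, 22), (11, 14), (11, 33), (12, 27), (12, 28), (12, 40), (15, 37), (22, 11), (24, 16), (24, 33), (30, 17), (8, 15)}
Filtering on F ≠ 10 leaves {(11, 14), (11, 33), (12, 27), (12, 28), (12, 40), (15, 37), (22, 11), (24, 16), (24, 33), (30, 17), (8, 15)}.
π[G, F]: project onto (G, F) → {(11, 22), (14, 11), (15, 8), (16, 24), (17, 30), (27, 12), (28, 12), (33, 11), (33, 24), (37, 15), (40, 12)}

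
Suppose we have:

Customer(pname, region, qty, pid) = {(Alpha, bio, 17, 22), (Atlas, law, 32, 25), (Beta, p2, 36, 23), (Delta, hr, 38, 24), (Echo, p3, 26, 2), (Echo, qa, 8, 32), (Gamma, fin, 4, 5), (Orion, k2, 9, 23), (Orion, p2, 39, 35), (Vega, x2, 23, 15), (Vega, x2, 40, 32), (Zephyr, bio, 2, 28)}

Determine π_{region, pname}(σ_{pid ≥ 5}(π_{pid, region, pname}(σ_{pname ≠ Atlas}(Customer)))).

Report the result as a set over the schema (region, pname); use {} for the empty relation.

Apply σ_{pname ≠ Atlas}; surviving tuples: {(Alpha, bio, 17, 22), (Beta, p2, 36, 23), (Delta, hr, 38, 24), (Echo, p3, 26, 2), (Echo, qa, 8, 32), (Gamma, fin, 4, 5), (Orion, k2, 9, 23), (Orion, p2, 39, 35), (Vega, x2, 23, 15), (Vega, x2, 40, 32), (Zephyr, bio, 2, 28)}
Keep only column(s) pid, region, pname: {(15, x2, Vega), (2, p3, Echo), (22, bio, Alpha), (23, k2, Orion), (23, p2, Beta), (24, hr, Delta), (28, bio, Zephyr), (32, qa, Echo), (32, x2, Vega), (35, p2, Orion), (5, fin, Gamma)}
Apply σ_{pid ≥ 5}; surviving tuples: {(15, x2, Vega), (22, bio, Alpha), (23, k2, Orion), (23, p2, Beta), (24, hr, Delta), (28, bio, Zephyr), (32, qa, Echo), (32, x2, Vega), (35, p2, Orion), (5, fin, Gamma)}
Keep only column(s) region, pname (1 duplicate(s) eliminated): {(bio, Alpha), (bio, Zephyr), (fin, Gamma), (hr, Delta), (k2, Orion), (p2, Beta), (p2, Orion), (qa, Echo), (x2, Vega)}

{(bio, Alpha), (bio, Zephyr), (fin, Gamma), (hr, Delta), (k2, Orion), (p2, Beta), (p2, Orion), (qa, Echo), (x2, Vega)}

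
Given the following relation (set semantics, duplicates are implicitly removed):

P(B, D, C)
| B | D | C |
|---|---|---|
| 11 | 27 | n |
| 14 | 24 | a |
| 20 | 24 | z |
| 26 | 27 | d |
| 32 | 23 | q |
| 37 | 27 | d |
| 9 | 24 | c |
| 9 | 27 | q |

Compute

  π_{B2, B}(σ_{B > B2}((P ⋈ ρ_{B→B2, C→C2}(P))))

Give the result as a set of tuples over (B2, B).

ρ[B→B2, C→C2]: schema becomes (B2, D, C2); tuples unchanged.
Natural join on D: {(11, 27, n, 11, n), (11, 27, n, 26, d), (11, 27, n, 37, d), (11, 27, n, 9, q), (14, 24, a, 14, a), (14, 24, a, 20, z), (14, 24, a, 9, c), (20, 24, z, 14, a), (20, 24, z, 20, z), (20, 24, z, 9, c), (26, 27, d, 11, n), (26, 27, d, 26, d), (26, 27, d, 37, d), (26, 27, d, 9, q), (32, 23, q, 32, q), (37, 27, d, 11, n), (37, 27, d, 26, d), (37, 27, d, 37, d), (37, 27, d, 9, q), (9, 24, c, 14, a), (9, 24, c, 20, z), (9, 24, c, 9, c), (9, 27, q, 11, n), (9, 27, q, 26, d), (9, 27, q, 37, d), (9, 27, q, 9, q)}
Filtering on B > B2 leaves {(11, 27, n, 9, q), (14, 24, a, 9, c), (20, 24, z, 14, a), (20, 24, z, 9, c), (26, 27, d, 11, n), (26, 27, d, 9, q), (37, 27, d, 11, n), (37, 27, d, 26, d), (37, 27, d, 9, q)}.
π[B2, B]: project onto (B2, B) → {(11, 26), (11, 37), (14, 20), (26, 37), (9, 11), (9, 14), (9, 20), (9, 26), (9, 37)}

{(11, 26), (11, 37), (14, 20), (26, 37), (9, 11), (9, 14), (9, 20), (9, 26), (9, 37)}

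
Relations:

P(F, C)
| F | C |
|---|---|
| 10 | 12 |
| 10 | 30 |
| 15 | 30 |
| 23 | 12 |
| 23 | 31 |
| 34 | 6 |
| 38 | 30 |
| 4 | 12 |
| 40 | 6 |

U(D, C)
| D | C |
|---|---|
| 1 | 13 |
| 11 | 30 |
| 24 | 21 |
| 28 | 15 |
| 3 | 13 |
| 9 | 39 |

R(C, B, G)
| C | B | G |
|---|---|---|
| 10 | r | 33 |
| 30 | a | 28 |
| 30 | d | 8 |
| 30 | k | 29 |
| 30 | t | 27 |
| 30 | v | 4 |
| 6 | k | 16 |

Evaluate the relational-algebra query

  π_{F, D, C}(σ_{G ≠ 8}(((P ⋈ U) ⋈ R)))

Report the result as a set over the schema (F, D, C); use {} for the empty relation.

{(10, 11, 30), (15, 11, 30), (38, 11, 30)}

Natural join on C: {(10, 30, 11), (15, 30, 11), (38, 30, 11)}
Natural join on C: {(10, 30, 11, a, 28), (10, 30, 11, d, 8), (10, 30, 11, k, 29), (10, 30, 11, t, 27), (10, 30, 11, v, 4), (15, 30, 11, a, 28), (15, 30, 11, d, 8), (15, 30, 11, k, 29), (15, 30, 11, t, 27), (15, 30, 11, v, 4), (38, 30, 11, a, 28), (38, 30, 11, d, 8), (38, 30, 11, k, 29), (38, 30, 11, t, 27), (38, 30, 11, v, 4)}
Apply σ_{G ≠ 8}; surviving tuples: {(10, 30, 11, a, 28), (10, 30, 11, k, 29), (10, 30, 11, t, 27), (10, 30, 11, v, 4), (15, 30, 11, a, 28), (15, 30, 11, k, 29), (15, 30, 11, t, 27), (15, 30, 11, v, 4), (38, 30, 11, a, 28), (38, 30, 11, k, 29), (38, 30, 11, t, 27), (38, 30, 11, v, 4)}
Keep only column(s) F, D, C (9 duplicate(s) eliminated): {(10, 11, 30), (15, 11, 30), (38, 11, 30)}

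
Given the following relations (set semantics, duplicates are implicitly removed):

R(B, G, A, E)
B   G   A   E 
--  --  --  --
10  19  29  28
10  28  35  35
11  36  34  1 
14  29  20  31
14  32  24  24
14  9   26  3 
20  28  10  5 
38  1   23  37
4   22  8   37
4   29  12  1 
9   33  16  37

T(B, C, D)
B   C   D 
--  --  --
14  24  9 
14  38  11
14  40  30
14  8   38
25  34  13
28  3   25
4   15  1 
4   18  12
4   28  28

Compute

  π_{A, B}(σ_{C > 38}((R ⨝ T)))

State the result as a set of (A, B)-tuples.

{(20, 14), (24, 14), (26, 14)}

Natural join on B: {(14, 29, 20, 31, 24, 9), (14, 29, 20, 31, 38, 11), (14, 29, 20, 31, 40, 30), (14, 29, 20, 31, 8, 38), (14, 32, 24, 24, 24, 9), (14, 32, 24, 24, 38, 11), (14, 32, 24, 24, 40, 30), (14, 32, 24, 24, 8, 38), (14, 9, 26, 3, 24, 9), (14, 9, 26, 3, 38, 11), (14, 9, 26, 3, 40, 30), (14, 9, 26, 3, 8, 38), (4, 22, 8, 37, 15, 1), (4, 22, 8, 37, 18, 12), (4, 22, 8, 37, 28, 28), (4, 29, 12, 1, 15, 1), (4, 29, 12, 1, 18, 12), (4, 29, 12, 1, 28, 28)}
Apply σ_{C > 38}; surviving tuples: {(14, 29, 20, 31, 40, 30), (14, 32, 24, 24, 40, 30), (14, 9, 26, 3, 40, 30)}
Keep only column(s) A, B: {(20, 14), (24, 14), (26, 14)}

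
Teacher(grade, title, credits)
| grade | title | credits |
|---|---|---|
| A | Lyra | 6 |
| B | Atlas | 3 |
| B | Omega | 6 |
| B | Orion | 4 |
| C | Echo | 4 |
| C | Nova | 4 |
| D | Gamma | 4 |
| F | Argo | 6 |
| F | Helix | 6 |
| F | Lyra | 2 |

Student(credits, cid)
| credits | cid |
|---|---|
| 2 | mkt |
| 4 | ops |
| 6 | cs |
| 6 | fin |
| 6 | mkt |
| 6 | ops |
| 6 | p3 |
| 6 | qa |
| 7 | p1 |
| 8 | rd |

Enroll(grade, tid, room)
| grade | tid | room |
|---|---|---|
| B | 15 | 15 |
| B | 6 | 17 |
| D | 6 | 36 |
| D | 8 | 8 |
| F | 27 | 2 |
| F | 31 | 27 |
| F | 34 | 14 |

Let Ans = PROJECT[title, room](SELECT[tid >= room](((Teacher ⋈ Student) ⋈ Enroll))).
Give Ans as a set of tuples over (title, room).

Teacher ⋈ Student (natural join on credits): {(A, Lyra, 6, cs), (A, Lyra, 6, fin), (A, Lyra, 6, mkt), (A, Lyra, 6, ops), (A, Lyra, 6, p3), (A, Lyra, 6, qa), (B, Omega, 6, cs), (B, Omega, 6, fin), (B, Omega, 6, mkt), (B, Omega, 6, ops), (B, Omega, 6, p3), (B, Omega, 6, qa), (B, Orion, 4, ops), (C, Echo, 4, ops), (C, Nova, 4, ops), (D, Gamma, 4, ops), (F, Argo, 6, cs), (F, Argo, 6, fin), (F, Argo, 6, mkt), (F, Argo, 6, ops), (F, Argo, 6, p3), (F, Argo, 6, qa), (F, Helix, 6, cs), (F, Helix, 6, fin), (F, Helix, 6, mkt), (F, Helix, 6, ops), (F, Helix, 6, p3), (F, Helix, 6, qa), (F, Lyra, 2, mkt)}
(Teacher ⋈ Student) ⋈ Enroll (natural join on grade): {(B, Omega, 6, cs, 15, 15), (B, Omega, 6, cs, 6, 17), (B, Omega, 6, fin, 15, 15), (B, Omega, 6, fin, 6, 17), (B, Omega, 6, mkt, 15, 15), (B, Omega, 6, mkt, 6, 17), (B, Omega, 6, ops, 15, 15), (B, Omega, 6, ops, 6, 17), (B, Omega, 6, p3, 15, 15), (B, Omega, 6, p3, 6, 17), (B, Omega, 6, qa, 15, 15), (B, Omega, 6, qa, 6, 17), (B, Orion, 4, ops, 15, 15), (B, Orion, 4, ops, 6, 17), (D, Gamma, 4, ops, 6, 36), (D, Gamma, 4, ops, 8, 8), (F, Argo, 6, cs, 27, 2), (F, Argo, 6, cs, 31, 27), (F, Argo, 6, cs, 34, 14), (F, Argo, 6, fin, 27, 2), (F, Argo, 6, fin, 31, 27), (F, Argo, 6, fin, 34, 14), (F, Argo, 6, mkt, 27, 2), (F, Argo, 6, mkt, 31, 27), (F, Argo, 6, mkt, 34, 14), (F, Argo, 6, ops, 27, 2), (F, Argo, 6, ops, 31, 27), (F, Argo, 6, ops, 34, 14), (F, Argo, 6, p3, 27, 2), (F, Argo, 6, p3, 31, 27), (F, Argo, 6, p3, 34, 14), (F, Argo, 6, qa, 27, 2), (F, Argo, 6, qa, 31, 27), (F, Argo, 6, qa, 34, 14), (F, Helix, 6, cs, 27, 2), (F, Helix, 6, cs, 31, 27), (F, Helix, 6, cs, 34, 14), (F, Helix, 6, fin, 27, 2), (F, Helix, 6, fin, 31, 27), (F, Helix, 6, fin, 34, 14), (F, Helix, 6, mkt, 27, 2), (F, Helix, 6, mkt, 31, 27), (F, Helix, 6, mkt, 34, 14), (F, Helix, 6, ops, 27, 2), (F, Helix, 6, ops, 31, 27), (F, Helix, 6, ops, 34, 14), (F, Helix, 6, p3, 27, 2), (F, Helix, 6, p3, 31, 27), (F, Helix, 6, p3, 34, 14), (F, Helix, 6, qa, 27, 2), (F, Helix, 6, qa, 31, 27), (F, Helix, 6, qa, 34, 14), (F, Lyra, 2, mkt, 27, 2), (F, Lyra, 2, mkt, 31, 27), (F, Lyra, 2, mkt, 34, 14)}
Filtering on tid >= room leaves {(B, Omega, 6, cs, 15, 15), (B, Omega, 6, fin, 15, 15), (B, Omega, 6, mkt, 15, 15), (B, Omega, 6, ops, 15, 15), (B, Omega, 6, p3, 15, 15), (B, Omega, 6, qa, 15, 15), (B, Orion, 4, ops, 15, 15), (D, Gamma, 4, ops, 8, 8), (F, Argo, 6, cs, 27, 2), (F, Argo, 6, cs, 31, 27), (F, Argo, 6, cs, 34, 14), (F, Argo, 6, fin, 27, 2), (F, Argo, 6, fin, 31, 27), (F, Argo, 6, fin, 34, 14), (F, Argo, 6, mkt, 27, 2), (F, Argo, 6, mkt, 31, 27), (F, Argo, 6, mkt, 34, 14), (F, Argo, 6, ops, 27, 2), (F, Argo, 6, ops, 31, 27), (F, Argo, 6, ops, 34, 14), (F, Argo, 6, p3, 27, 2), (F, Argo, 6, p3, 31, 27), (F, Argo, 6, p3, 34, 14), (F, Argo, 6, qa, 27, 2), (F, Argo, 6, qa, 31, 27), (F, Argo, 6, qa, 34, 14), (F, Helix, 6, cs, 27, 2), (F, Helix, 6, cs, 31, 27), (F, Helix, 6, cs, 34, 14), (F, Helix, 6, fin, 27, 2), (F, Helix, 6, fin, 31, 27), (F, Helix, 6, fin, 34, 14), (F, Helix, 6, mkt, 27, 2), (F, Helix, 6, mkt, 31, 27), (F, Helix, 6, mkt, 34, 14), (F, Helix, 6, ops, 27, 2), (F, Helix, 6, ops, 31, 27), (F, Helix, 6, ops, 34, 14), (F, Helix, 6, p3, 27, 2), (F, Helix, 6, p3, 31, 27), (F, Helix, 6, p3, 34, 14), (F, Helix, 6, qa, 27, 2), (F, Helix, 6, qa, 31, 27), (F, Helix, 6, qa, 34, 14), (F, Lyra, 2, mkt, 27, 2), (F, Lyra, 2, mkt, 31, 27), (F, Lyra, 2, mkt, 34, 14)}.
Keep only column(s) title, room (35 duplicate(s) eliminated): {(Argo, 14), (Argo, 2), (Argo, 27), (Gamma, 8), (Helix, 14), (Helix, 2), (Helix, 27), (Lyra, 14), (Lyra, 2), (Lyra, 27), (Omega, 15), (Orion, 15)}

{(Argo, 14), (Argo, 2), (Argo, 27), (Gamma, 8), (Helix, 14), (Helix, 2), (Helix, 27), (Lyra, 14), (Lyra, 2), (Lyra, 27), (Omega, 15), (Orion, 15)}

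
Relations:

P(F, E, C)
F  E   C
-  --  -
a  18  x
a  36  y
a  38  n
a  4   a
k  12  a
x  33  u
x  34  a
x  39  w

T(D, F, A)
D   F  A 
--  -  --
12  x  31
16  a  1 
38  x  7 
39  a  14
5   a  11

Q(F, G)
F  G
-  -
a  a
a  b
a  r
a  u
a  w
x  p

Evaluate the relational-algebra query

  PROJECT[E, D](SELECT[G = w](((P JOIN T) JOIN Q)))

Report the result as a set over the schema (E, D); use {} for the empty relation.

P ⋈ T (natural join on F): {(a, 18, x, 16, 1), (a, 18, x, 39, 14), (a, 18, x, 5, 11), (a, 36, y, 16, 1), (a, 36, y, 39, 14), (a, 36, y, 5, 11), (a, 38, n, 16, 1), (a, 38, n, 39, 14), (a, 38, n, 5, 11), (a, 4, a, 16, 1), (a, 4, a, 39, 14), (a, 4, a, 5, 11), (x, 33, u, 12, 31), (x, 33, u, 38, 7), (x, 34, a, 12, 31), (x, 34, a, 38, 7), (x, 39, w, 12, 31), (x, 39, w, 38, 7)}
(P JOIN T) ⋈ Q (natural join on F): {(a, 18, x, 16, 1, a), (a, 18, x, 16, 1, b), (a, 18, x, 16, 1, r), (a, 18, x, 16, 1, u), (a, 18, x, 16, 1, w), (a, 18, x, 39, 14, a), (a, 18, x, 39, 14, b), (a, 18, x, 39, 14, r), (a, 18, x, 39, 14, u), (a, 18, x, 39, 14, w), (a, 18, x, 5, 11, a), (a, 18, x, 5, 11, b), (a, 18, x, 5, 11, r), (a, 18, x, 5, 11, u), (a, 18, x, 5, 11, w), (a, 36, y, 16, 1, a), (a, 36, y, 16, 1, b), (a, 36, y, 16, 1, r), (a, 36, y, 16, 1, u), (a, 36, y, 16, 1, w), (a, 36, y, 39, 14, a), (a, 36, y, 39, 14, b), (a, 36, y, 39, 14, r), (a, 36, y, 39, 14, u), (a, 36, y, 39, 14, w), (a, 36, y, 5, 11, a), (a, 36, y, 5, 11, b), (a, 36, y, 5, 11, r), (a, 36, y, 5, 11, u), (a, 36, y, 5, 11, w), (a, 38, n, 16, 1, a), (a, 38, n, 16, 1, b), (a, 38, n, 16, 1, r), (a, 38, n, 16, 1, u), (a, 38, n, 16, 1, w), (a, 38, n, 39, 14, a), (a, 38, n, 39, 14, b), (a, 38, n, 39, 14, r), (a, 38, n, 39, 14, u), (a, 38, n, 39, 14, w), (a, 38, n, 5, 11, a), (a, 38, n, 5, 11, b), (a, 38, n, 5, 11, r), (a, 38, n, 5, 11, u), (a, 38, n, 5, 11, w), (a, 4, a, 16, 1, a), (a, 4, a, 16, 1, b), (a, 4, a, 16, 1, r), (a, 4, a, 16, 1, u), (a, 4, a, 16, 1, w), (a, 4, a, 39, 14, a), (a, 4, a, 39, 14, b), (a, 4, a, 39, 14, r), (a, 4, a, 39, 14, u), (a, 4, a, 39, 14, w), (a, 4, a, 5, 11, a), (a, 4, a, 5, 11, b), (a, 4, a, 5, 11, r), (a, 4, a, 5, 11, u), (a, 4, a, 5, 11, w), (x, 33, u, 12, 31, p), (x, 33, u, 38, 7, p), (x, 34, a, 12, 31, p), (x, 34, a, 38, 7, p), (x, 39, w, 12, 31, p), (x, 39, w, 38, 7, p)}
Selection G = w: {(a, 18, x, 16, 1, w), (a, 18, x, 39, 14, w), (a, 18, x, 5, 11, w), (a, 36, y, 16, 1, w), (a, 36, y, 39, 14, w), (a, 36, y, 5, 11, w), (a, 38, n, 16, 1, w), (a, 38, n, 39, 14, w), (a, 38, n, 5, 11, w), (a, 4, a, 16, 1, w), (a, 4, a, 39, 14, w), (a, 4, a, 5, 11, w)}
Keep only column(s) E, D: {(18, 16), (18, 39), (18, 5), (36, 16), (36, 39), (36, 5), (38, 16), (38, 39), (38, 5), (4, 16), (4, 39), (4, 5)}

{(18, 16), (18, 39), (18, 5), (36, 16), (36, 39), (36, 5), (38, 16), (38, 39), (38, 5), (4, 16), (4, 39), (4, 5)}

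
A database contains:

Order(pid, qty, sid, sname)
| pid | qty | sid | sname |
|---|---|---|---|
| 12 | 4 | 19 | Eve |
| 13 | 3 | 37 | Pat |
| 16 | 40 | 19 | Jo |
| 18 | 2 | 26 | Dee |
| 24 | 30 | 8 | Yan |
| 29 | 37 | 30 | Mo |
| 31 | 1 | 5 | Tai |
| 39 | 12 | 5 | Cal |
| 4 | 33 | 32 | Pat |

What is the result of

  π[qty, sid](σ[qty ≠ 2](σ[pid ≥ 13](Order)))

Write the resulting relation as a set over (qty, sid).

{(1, 5), (12, 5), (3, 37), (30, 8), (37, 30), (40, 19)}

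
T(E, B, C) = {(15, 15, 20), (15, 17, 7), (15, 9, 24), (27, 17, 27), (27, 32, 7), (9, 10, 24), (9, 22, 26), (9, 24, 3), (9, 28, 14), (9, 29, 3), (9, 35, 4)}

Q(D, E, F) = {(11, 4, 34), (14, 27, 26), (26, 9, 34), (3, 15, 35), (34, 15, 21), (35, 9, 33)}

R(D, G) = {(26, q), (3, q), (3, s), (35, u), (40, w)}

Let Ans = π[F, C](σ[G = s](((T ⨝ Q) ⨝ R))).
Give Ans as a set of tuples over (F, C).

T ⋈ Q (natural join on E): {(15, 15, 20, 3, 35), (15, 15, 20, 34, 21), (15, 17, 7, 3, 35), (15, 17, 7, 34, 21), (15, 9, 24, 3, 35), (15, 9, 24, 34, 21), (27, 17, 27, 14, 26), (27, 32, 7, 14, 26), (9, 10, 24, 26, 34), (9, 10, 24, 35, 33), (9, 22, 26, 26, 34), (9, 22, 26, 35, 33), (9, 24, 3, 26, 34), (9, 24, 3, 35, 33), (9, 28, 14, 26, 34), (9, 28, 14, 35, 33), (9, 29, 3, 26, 34), (9, 29, 3, 35, 33), (9, 35, 4, 26, 34), (9, 35, 4, 35, 33)}
(T ⨝ Q) ⋈ R (natural join on D): {(15, 15, 20, 3, 35, q), (15, 15, 20, 3, 35, s), (15, 17, 7, 3, 35, q), (15, 17, 7, 3, 35, s), (15, 9, 24, 3, 35, q), (15, 9, 24, 3, 35, s), (9, 10, 24, 26, 34, q), (9, 10, 24, 35, 33, u), (9, 22, 26, 26, 34, q), (9, 22, 26, 35, 33, u), (9, 24, 3, 26, 34, q), (9, 24, 3, 35, 33, u), (9, 28, 14, 26, 34, q), (9, 28, 14, 35, 33, u), (9, 29, 3, 26, 34, q), (9, 29, 3, 35, 33, u), (9, 35, 4, 26, 34, q), (9, 35, 4, 35, 33, u)}
Filtering on G = s leaves {(15, 15, 20, 3, 35, s), (15, 17, 7, 3, 35, s), (15, 9, 24, 3, 35, s)}.
Keep only column(s) F, C: {(35, 20), (35, 24), (35, 7)}

{(35, 20), (35, 24), (35, 7)}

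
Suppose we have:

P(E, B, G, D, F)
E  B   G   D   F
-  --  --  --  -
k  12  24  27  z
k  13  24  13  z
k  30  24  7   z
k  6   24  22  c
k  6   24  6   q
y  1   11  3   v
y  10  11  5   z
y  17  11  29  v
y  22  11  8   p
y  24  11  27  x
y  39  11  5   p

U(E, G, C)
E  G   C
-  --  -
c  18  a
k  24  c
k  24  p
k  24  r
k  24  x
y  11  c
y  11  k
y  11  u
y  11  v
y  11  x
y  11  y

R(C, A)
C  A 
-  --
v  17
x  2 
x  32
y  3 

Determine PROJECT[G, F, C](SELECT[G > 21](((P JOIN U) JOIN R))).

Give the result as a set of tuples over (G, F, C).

{(24, c, x), (24, q, x), (24, z, x)}

Natural join on E, G: {(k, 12, 24, 27, z, c), (k, 12, 24, 27, z, p), (k, 12, 24, 27, z, r), (k, 12, 24, 27, z, x), (k, 13, 24, 13, z, c), (k, 13, 24, 13, z, p), (k, 13, 24, 13, z, r), (k, 13, 24, 13, z, x), (k, 30, 24, 7, z, c), (k, 30, 24, 7, z, p), (k, 30, 24, 7, z, r), (k, 30, 24, 7, z, x), (k, 6, 24, 22, c, c), (k, 6, 24, 22, c, p), (k, 6, 24, 22, c, r), (k, 6, 24, 22, c, x), (k, 6, 24, 6, q, c), (k, 6, 24, 6, q, p), (k, 6, 24, 6, q, r), (k, 6, 24, 6, q, x), (y, 1, 11, 3, v, c), (y, 1, 11, 3, v, k), (y, 1, 11, 3, v, u), (y, 1, 11, 3, v, v), (y, 1, 11, 3, v, x), (y, 1, 11, 3, v, y), (y, 10, 11, 5, z, c), (y, 10, 11, 5, z, k), (y, 10, 11, 5, z, u), (y, 10, 11, 5, z, v), (y, 10, 11, 5, z, x), (y, 10, 11, 5, z, y), (y, 17, 11, 29, v, c), (y, 17, 11, 29, v, k), (y, 17, 11, 29, v, u), (y, 17, 11, 29, v, v), (y, 17, 11, 29, v, x), (y, 17, 11, 29, v, y), (y, 22, 11, 8, p, c), (y, 22, 11, 8, p, k), (y, 22, 11, 8, p, u), (y, 22, 11, 8, p, v), (y, 22, 11, 8, p, x), (y, 22, 11, 8, p, y), (y, 24, 11, 27, x, c), (y, 24, 11, 27, x, k), (y, 24, 11, 27, x, u), (y, 24, 11, 27, x, v), (y, 24, 11, 27, x, x), (y, 24, 11, 27, x, y), (y, 39, 11, 5, p, c), (y, 39, 11, 5, p, k), (y, 39, 11, 5, p, u), (y, 39, 11, 5, p, v), (y, 39, 11, 5, p, x), (y, 39, 11, 5, p, y)}
Natural join on C: {(k, 12, 24, 27, z, x, 2), (k, 12, 24, 27, z, x, 32), (k, 13, 24, 13, z, x, 2), (k, 13, 24, 13, z, x, 32), (k, 30, 24, 7, z, x, 2), (k, 30, 24, 7, z, x, 32), (k, 6, 24, 22, c, x, 2), (k, 6, 24, 22, c, x, 32), (k, 6, 24, 6, q, x, 2), (k, 6, 24, 6, q, x, 32), (y, 1, 11, 3, v, v, 17), (y, 1, 11, 3, v, x, 2), (y, 1, 11, 3, v, x, 32), (y, 1, 11, 3, v, y, 3), (y, 10, 11, 5, z, v, 17), (y, 10, 11, 5, z, x, 2), (y, 10, 11, 5, z, x, 32), (y, 10, 11, 5, z, y, 3), (y, 17, 11, 29, v, v, 17), (y, 17, 11, 29, v, x, 2), (y, 17, 11, 29, v, x, 32), (y, 17, 11, 29, v, y, 3), (y, 22, 11, 8, p, v, 17), (y, 22, 11, 8, p, x, 2), (y, 22, 11, 8, p, x, 32), (y, 22, 11, 8, p, y, 3), (y, 24, 11, 27, x, v, 17), (y, 24, 11, 27, x, x, 2), (y, 24, 11, 27, x, x, 32), (y, 24, 11, 27, x, y, 3), (y, 39, 11, 5, p, v, 17), (y, 39, 11, 5, p, x, 2), (y, 39, 11, 5, p, x, 32), (y, 39, 11, 5, p, y, 3)}
σ[G > 21]: keep tuples satisfying G > 21 → {(k, 12, 24, 27, z, x, 2), (k, 12, 24, 27, z, x, 32), (k, 13, 24, 13, z, x, 2), (k, 13, 24, 13, z, x, 32), (k, 30, 24, 7, z, x, 2), (k, 30, 24, 7, z, x, 32), (k, 6, 24, 22, c, x, 2), (k, 6, 24, 22, c, x, 32), (k, 6, 24, 6, q, x, 2), (k, 6, 24, 6, q, x, 32)}
π_{G, F, C} gives {(24, c, x), (24, q, x), (24, z, x)} (7 duplicate(s) eliminated).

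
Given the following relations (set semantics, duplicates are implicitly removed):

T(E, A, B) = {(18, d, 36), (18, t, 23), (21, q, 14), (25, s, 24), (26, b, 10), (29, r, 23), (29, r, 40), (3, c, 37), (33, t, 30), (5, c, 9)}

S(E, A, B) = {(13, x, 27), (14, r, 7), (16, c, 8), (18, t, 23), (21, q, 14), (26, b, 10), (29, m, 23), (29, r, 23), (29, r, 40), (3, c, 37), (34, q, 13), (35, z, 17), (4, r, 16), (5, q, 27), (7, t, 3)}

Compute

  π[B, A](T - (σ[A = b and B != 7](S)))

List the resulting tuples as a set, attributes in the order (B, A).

Selection A = b and B != 7: {(26, b, 10)}
Taking the difference: {(18, d, 36), (18, t, 23), (21, q, 14), (25, s, 24), (29, r, 23), (29, r, 40), (3, c, 37), (33, t, 30), (5, c, 9)}
π[B, A]: project onto (B, A) → {(14, q), (23, r), (23, t), (24, s), (30, t), (36, d), (37, c), (40, r), (9, c)}

{(14, q), (23, r), (23, t), (24, s), (30, t), (36, d), (37, c), (40, r), (9, c)}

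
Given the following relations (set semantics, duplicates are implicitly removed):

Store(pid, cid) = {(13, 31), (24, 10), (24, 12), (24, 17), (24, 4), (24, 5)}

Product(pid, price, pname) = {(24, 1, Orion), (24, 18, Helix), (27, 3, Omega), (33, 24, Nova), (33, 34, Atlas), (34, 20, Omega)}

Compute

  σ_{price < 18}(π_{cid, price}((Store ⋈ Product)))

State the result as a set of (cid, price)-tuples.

Store ⋈ Product (natural join on pid): {(24, 10, 1, Orion), (24, 10, 18, Helix), (24, 12, 1, Orion), (24, 12, 18, Helix), (24, 17, 1, Orion), (24, 17, 18, Helix), (24, 4, 1, Orion), (24, 4, 18, Helix), (24, 5, 1, Orion), (24, 5, 18, Helix)}
Keep only column(s) cid, price: {(10, 1), (10, 18), (12, 1), (12, 18), (17, 1), (17, 18), (4, 1), (4, 18), (5, 1), (5, 18)}
σ[price < 18]: keep tuples satisfying price < 18 → {(10, 1), (12, 1), (17, 1), (4, 1), (5, 1)}

{(10, 1), (12, 1), (17, 1), (4, 1), (5, 1)}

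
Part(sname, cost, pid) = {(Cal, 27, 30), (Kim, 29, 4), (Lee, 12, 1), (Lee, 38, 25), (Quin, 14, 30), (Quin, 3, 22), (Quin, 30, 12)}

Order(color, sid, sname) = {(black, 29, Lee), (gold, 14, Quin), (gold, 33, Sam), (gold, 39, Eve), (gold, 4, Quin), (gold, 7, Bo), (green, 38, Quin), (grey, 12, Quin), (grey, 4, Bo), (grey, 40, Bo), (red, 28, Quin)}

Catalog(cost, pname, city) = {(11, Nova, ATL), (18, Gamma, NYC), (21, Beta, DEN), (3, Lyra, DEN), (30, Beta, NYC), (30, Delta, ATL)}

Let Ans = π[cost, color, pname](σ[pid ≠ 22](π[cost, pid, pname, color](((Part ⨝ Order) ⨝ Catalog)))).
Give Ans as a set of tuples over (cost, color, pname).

Joining Part and Order on sname yields {(Lee, 12, 1, black, 29), (Lee, 38, 25, black, 29), (Quin, 14, 30, gold, 14), (Quin, 14, 30, gold, 4), (Quin, 14, 30, green, 38), (Quin, 14, 30, grey, 12), (Quin, 14, 30, red, 28), (Quin, 3, 22, gold, 14), (Quin, 3, 22, gold, 4), (Quin, 3, 22, green, 38), (Quin, 3, 22, grey, 12), (Quin, 3, 22, red, 28), (Quin, 30, 12, gold, 14), (Quin, 30, 12, gold, 4), (Quin, 30, 12, green, 38), (Quin, 30, 12, grey, 12), (Quin, 30, 12, red, 28)}.
Joining (Part ⨝ Order) and Catalog on cost yields {(Quin, 3, 22, gold, 14, Lyra, DEN), (Quin, 3, 22, gold, 4, Lyra, DEN), (Quin, 3, 22, green, 38, Lyra, DEN), (Quin, 3, 22, grey, 12, Lyra, DEN), (Quin, 3, 22, red, 28, Lyra, DEN), (Quin, 30, 12, gold, 14, Beta, NYC), (Quin, 30, 12, gold, 14, Delta, ATL), (Quin, 30, 12, gold, 4, Beta, NYC), (Quin, 30, 12, gold, 4, Delta, ATL), (Quin, 30, 12, green, 38, Beta, NYC), (Quin, 30, 12, green, 38, Delta, ATL), (Quin, 30, 12, grey, 12, Beta, NYC), (Quin, 30, 12, grey, 12, Delta, ATL), (Quin, 30, 12, red, 28, Beta, NYC), (Quin, 30, 12, red, 28, Delta, ATL)}.
Keep only column(s) cost, pid, pname, color (3 duplicate(s) eliminated): {(3, 22, Lyra, gold), (3, 22, Lyra, green), (3, 22, Lyra, grey), (3, 22, Lyra, red), (30, 12, Beta, gold), (30, 12, Beta, green), (30, 12, Beta, grey), (30, 12, Beta, red), (30, 12, Delta, gold), (30, 12, Delta, green), (30, 12, Delta, grey), (30, 12, Delta, red)}
Selection pid ≠ 22: {(30, 12, Beta, gold), (30, 12, Beta, green), (30, 12, Beta, grey), (30, 12, Beta, red), (30, 12, Delta, gold), (30, 12, Delta, green), (30, 12, Delta, grey), (30, 12, Delta, red)}
Keep only column(s) cost, color, pname: {(30, gold, Beta), (30, gold, Delta), (30, green, Beta), (30, green, Delta), (30, grey, Beta), (30, grey, Delta), (30, red, Beta), (30, red, Delta)}

{(30, gold, Beta), (30, gold, Delta), (30, green, Beta), (30, green, Delta), (30, grey, Beta), (30, grey, Delta), (30, red, Beta), (30, red, Delta)}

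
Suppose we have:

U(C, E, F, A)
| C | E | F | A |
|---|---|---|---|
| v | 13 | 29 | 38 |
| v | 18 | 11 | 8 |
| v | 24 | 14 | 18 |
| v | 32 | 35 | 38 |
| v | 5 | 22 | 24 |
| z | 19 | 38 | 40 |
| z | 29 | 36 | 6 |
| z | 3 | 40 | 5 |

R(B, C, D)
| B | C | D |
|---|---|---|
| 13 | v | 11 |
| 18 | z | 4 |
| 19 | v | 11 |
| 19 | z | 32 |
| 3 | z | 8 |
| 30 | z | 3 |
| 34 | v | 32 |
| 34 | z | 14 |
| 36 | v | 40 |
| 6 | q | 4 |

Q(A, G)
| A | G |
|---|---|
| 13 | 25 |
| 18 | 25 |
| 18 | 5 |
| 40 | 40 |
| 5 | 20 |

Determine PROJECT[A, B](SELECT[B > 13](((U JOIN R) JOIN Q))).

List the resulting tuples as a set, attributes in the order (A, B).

{(18, 19), (18, 34), (18, 36), (40, 18), (40, 19), (40, 30), (40, 34), (5, 18), (5, 19), (5, 30), (5, 34)}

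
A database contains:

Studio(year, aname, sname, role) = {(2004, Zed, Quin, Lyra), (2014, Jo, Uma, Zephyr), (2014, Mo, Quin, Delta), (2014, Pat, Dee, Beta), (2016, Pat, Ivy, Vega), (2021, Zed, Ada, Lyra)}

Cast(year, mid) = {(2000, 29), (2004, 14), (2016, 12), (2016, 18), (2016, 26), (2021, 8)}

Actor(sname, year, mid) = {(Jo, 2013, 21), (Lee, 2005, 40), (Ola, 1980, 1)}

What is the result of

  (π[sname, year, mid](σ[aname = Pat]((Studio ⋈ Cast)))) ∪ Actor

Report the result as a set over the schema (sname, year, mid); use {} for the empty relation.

Joining Studio and Cast on year yields {(2004, Zed, Quin, Lyra, 14), (2016, Pat, Ivy, Vega, 12), (2016, Pat, Ivy, Vega, 18), (2016, Pat, Ivy, Vega, 26), (2021, Zed, Ada, Lyra, 8)}.
Selection aname = Pat: {(2016, Pat, Ivy, Vega, 12), (2016, Pat, Ivy, Vega, 18), (2016, Pat, Ivy, Vega, 26)}
π_{sname, year, mid} gives {(Ivy, 2016, 12), (Ivy, 2016, 18), (Ivy, 2016, 26)}.
Union: {(Ivy, 2016, 12), (Ivy, 2016, 18), (Ivy, 2016, 26)} with {(Jo, 2013, 21), (Lee, 2005, 40), (Ola, 1980, 1)} → {(Ivy, 2016, 12), (Ivy, 2016, 18), (Ivy, 2016, 26), (Jo, 2013, 21), (Lee, 2005, 40), (Ola, 1980, 1)}

{(Ivy, 2016, 12), (Ivy, 2016, 18), (Ivy, 2016, 26), (Jo, 2013, 21), (Lee, 2005, 40), (Ola, 1980, 1)}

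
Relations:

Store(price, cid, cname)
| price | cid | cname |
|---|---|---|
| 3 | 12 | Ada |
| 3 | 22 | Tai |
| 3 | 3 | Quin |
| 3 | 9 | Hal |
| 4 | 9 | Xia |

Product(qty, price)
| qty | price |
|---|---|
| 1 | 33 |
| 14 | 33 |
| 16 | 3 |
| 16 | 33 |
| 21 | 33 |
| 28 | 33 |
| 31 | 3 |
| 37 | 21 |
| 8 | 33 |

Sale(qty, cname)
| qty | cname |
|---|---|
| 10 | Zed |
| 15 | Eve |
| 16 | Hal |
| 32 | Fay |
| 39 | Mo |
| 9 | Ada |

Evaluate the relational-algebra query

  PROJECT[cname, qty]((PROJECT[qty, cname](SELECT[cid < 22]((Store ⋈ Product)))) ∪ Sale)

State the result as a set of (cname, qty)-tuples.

{(Ada, 16), (Ada, 31), (Ada, 9), (Eve, 15), (Fay, 32), (Hal, 16), (Hal, 31), (Mo, 39), (Quin, 16), (Quin, 31), (Zed, 10)}

Store ⋈ Product (natural join on price): {(3, 12, Ada, 16), (3, 12, Ada, 31), (3, 22, Tai, 16), (3, 22, Tai, 31), (3, 3, Quin, 16), (3, 3, Quin, 31), (3, 9, Hal, 16), (3, 9, Hal, 31)}
Filtering on cid < 22 leaves {(3, 12, Ada, 16), (3, 12, Ada, 31), (3, 3, Quin, 16), (3, 3, Quin, 31), (3, 9, Hal, 16), (3, 9, Hal, 31)}.
Projecting to qty, cname: {(16, Ada), (16, Hal), (16, Quin), (31, Ada), (31, Hal), (31, Quin)}
Union: {(16, Ada), (16, Hal), (16, Quin), (31, Ada), (31, Hal), (31, Quin)} with {(10, Zed), (15, Eve), (16, Hal), (32, Fay), (39, Mo), (9, Ada)} → {(10, Zed), (15, Eve), (16, Ada), (16, Hal), (16, Quin), (31, Ada), (31, Hal), (31, Quin), (32, Fay), (39, Mo), (9, Ada)}
Projecting to cname, qty: {(Ada, 16), (Ada, 31), (Ada, 9), (Eve, 15), (Fay, 32), (Hal, 16), (Hal, 31), (Mo, 39), (Quin, 16), (Quin, 31), (Zed, 10)}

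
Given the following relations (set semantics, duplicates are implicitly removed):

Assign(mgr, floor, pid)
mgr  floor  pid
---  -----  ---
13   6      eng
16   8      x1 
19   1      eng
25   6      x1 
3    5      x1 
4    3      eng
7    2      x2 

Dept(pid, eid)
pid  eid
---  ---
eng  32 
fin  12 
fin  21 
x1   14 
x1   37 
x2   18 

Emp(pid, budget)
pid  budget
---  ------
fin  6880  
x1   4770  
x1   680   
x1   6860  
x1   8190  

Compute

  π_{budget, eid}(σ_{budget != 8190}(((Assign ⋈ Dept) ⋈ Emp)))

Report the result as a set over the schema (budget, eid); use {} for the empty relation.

{(4770, 14), (4770, 37), (680, 14), (680, 37), (6860, 14), (6860, 37)}

Assign ⋈ Dept (natural join on pid): {(13, 6, eng, 32), (16, 8, x1, 14), (16, 8, x1, 37), (19, 1, eng, 32), (25, 6, x1, 14), (25, 6, x1, 37), (3, 5, x1, 14), (3, 5, x1, 37), (4, 3, eng, 32), (7, 2, x2, 18)}
(Assign ⋈ Dept) ⋈ Emp (natural join on pid): {(16, 8, x1, 14, 4770), (16, 8, x1, 14, 680), (16, 8, x1, 14, 6860), (16, 8, x1, 14, 8190), (16, 8, x1, 37, 4770), (16, 8, x1, 37, 680), (16, 8, x1, 37, 6860), (16, 8, x1, 37, 8190), (25, 6, x1, 14, 4770), (25, 6, x1, 14, 680), (25, 6, x1, 14, 6860), (25, 6, x1, 14, 8190), (25, 6, x1, 37, 4770), (25, 6, x1, 37, 680), (25, 6, x1, 37, 6860), (25, 6, x1, 37, 8190), (3, 5, x1, 14, 4770), (3, 5, x1, 14, 680), (3, 5, x1, 14, 6860), (3, 5, x1, 14, 8190), (3, 5, x1, 37, 4770), (3, 5, x1, 37, 680), (3, 5, x1, 37, 6860), (3, 5, x1, 37, 8190)}
σ[budget != 8190]: keep tuples satisfying budget != 8190 → {(16, 8, x1, 14, 4770), (16, 8, x1, 14, 680), (16, 8, x1, 14, 6860), (16, 8, x1, 37, 4770), (16, 8, x1, 37, 680), (16, 8, x1, 37, 6860), (25, 6, x1, 14, 4770), (25, 6, x1, 14, 680), (25, 6, x1, 14, 6860), (25, 6, x1, 37, 4770), (25, 6, x1, 37, 680), (25, 6, x1, 37, 6860), (3, 5, x1, 14, 4770), (3, 5, x1, 14, 680), (3, 5, x1, 14, 6860), (3, 5, x1, 37, 4770), (3, 5, x1, 37, 680), (3, 5, x1, 37, 6860)}
Projecting to budget, eid (12 duplicate(s) eliminated): {(4770, 14), (4770, 37), (680, 14), (680, 37), (6860, 14), (6860, 37)}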